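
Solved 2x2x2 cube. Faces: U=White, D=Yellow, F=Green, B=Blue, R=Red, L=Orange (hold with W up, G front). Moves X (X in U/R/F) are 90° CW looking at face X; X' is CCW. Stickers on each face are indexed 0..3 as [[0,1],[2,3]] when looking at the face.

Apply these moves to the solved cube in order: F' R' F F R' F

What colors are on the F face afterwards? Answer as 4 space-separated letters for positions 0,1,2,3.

Answer: W R O B

Derivation:
After move 1 (F'): F=GGGG U=WWRR R=YRYR D=OOYY L=OWOW
After move 2 (R'): R=RRYY U=WBRB F=GWGR D=OGYG B=YBOB
After move 3 (F): F=GGRW U=WBWW R=RRBY D=YRYG L=OOOG
After move 4 (F): F=RGWG U=WBGO R=WRWY D=BRYG L=OYOR
After move 5 (R'): R=RYWW U=WOGY F=RBWO D=BGYG B=GBRB
After move 6 (F): F=WROB U=WORY R=GYYW D=WRYG L=OBOG
Query: F face = WROB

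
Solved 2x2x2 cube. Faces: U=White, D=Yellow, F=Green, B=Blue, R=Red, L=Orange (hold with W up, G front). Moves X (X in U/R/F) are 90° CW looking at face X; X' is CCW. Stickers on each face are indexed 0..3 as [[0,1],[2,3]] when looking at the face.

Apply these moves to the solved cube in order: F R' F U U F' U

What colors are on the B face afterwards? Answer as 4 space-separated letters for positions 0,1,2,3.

Answer: O W R B

Derivation:
After move 1 (F): F=GGGG U=WWOO R=WRWR D=RRYY L=OYOY
After move 2 (R'): R=RRWW U=WBOB F=GWGO D=RGYG B=YBRB
After move 3 (F): F=GGOW U=WBYY R=ORBW D=WRYG L=OROG
After move 4 (U): U=YWYB F=OROW R=YBBW B=ORRB L=GGOG
After move 5 (U): U=YYBW F=YBOW R=ORBW B=GGRB L=OROG
After move 6 (F'): F=BWYO U=YYOB R=RRWW D=RGYG L=OWOB
After move 7 (U): U=OYBY F=RRYO R=GGWW B=OWRB L=BWOB
Query: B face = OWRB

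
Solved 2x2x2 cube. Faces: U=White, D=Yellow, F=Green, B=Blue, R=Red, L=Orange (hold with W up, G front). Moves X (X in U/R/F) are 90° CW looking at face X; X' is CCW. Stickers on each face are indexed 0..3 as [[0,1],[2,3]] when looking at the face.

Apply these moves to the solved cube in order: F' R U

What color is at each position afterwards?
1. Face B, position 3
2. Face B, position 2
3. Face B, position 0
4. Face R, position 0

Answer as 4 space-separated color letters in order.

After move 1 (F'): F=GGGG U=WWRR R=YRYR D=OOYY L=OWOW
After move 2 (R): R=YYRR U=WGRG F=GOGY D=OBYB B=RBWB
After move 3 (U): U=RWGG F=YYGY R=RBRR B=OWWB L=GOOW
Query 1: B[3] = B
Query 2: B[2] = W
Query 3: B[0] = O
Query 4: R[0] = R

Answer: B W O R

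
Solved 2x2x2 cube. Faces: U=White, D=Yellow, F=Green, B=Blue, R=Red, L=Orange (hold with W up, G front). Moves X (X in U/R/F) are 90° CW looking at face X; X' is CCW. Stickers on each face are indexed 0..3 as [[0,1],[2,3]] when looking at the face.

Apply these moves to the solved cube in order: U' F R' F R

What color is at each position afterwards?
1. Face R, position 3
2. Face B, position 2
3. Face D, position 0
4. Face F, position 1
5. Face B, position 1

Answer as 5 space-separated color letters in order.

Answer: R B W G R

Derivation:
After move 1 (U'): U=WWWW F=OOGG R=GGRR B=RRBB L=BBOO
After move 2 (F): F=GOGO U=WWOB R=WGWR D=RGYY L=BYOY
After move 3 (R'): R=GRWW U=WBOR F=GWGB D=ROYO B=YRGB
After move 4 (F): F=GGBW U=WBYY R=ORRW D=WGYO L=BROO
After move 5 (R): R=ROWR U=WGYW F=GGBO D=WGYY B=YRBB
Query 1: R[3] = R
Query 2: B[2] = B
Query 3: D[0] = W
Query 4: F[1] = G
Query 5: B[1] = R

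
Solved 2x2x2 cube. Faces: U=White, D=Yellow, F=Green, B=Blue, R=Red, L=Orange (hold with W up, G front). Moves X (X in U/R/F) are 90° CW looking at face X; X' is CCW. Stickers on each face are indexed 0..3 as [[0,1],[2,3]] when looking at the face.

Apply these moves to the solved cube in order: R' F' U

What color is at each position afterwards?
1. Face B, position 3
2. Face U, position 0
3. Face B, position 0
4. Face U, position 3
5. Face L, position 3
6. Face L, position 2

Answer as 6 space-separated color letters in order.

After move 1 (R'): R=RRRR U=WBWB F=GWGW D=YGYG B=YBYB
After move 2 (F'): F=WWGG U=WBRR R=GRYR D=OOYG L=OBOW
After move 3 (U): U=RWRB F=GRGG R=YBYR B=OBYB L=WWOW
Query 1: B[3] = B
Query 2: U[0] = R
Query 3: B[0] = O
Query 4: U[3] = B
Query 5: L[3] = W
Query 6: L[2] = O

Answer: B R O B W O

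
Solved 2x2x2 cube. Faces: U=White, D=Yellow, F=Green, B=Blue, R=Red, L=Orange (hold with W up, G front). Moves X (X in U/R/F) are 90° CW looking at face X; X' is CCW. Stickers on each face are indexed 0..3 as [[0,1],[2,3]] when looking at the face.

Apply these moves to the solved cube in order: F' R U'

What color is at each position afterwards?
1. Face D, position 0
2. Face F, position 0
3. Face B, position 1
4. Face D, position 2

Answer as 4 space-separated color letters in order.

Answer: O O Y Y

Derivation:
After move 1 (F'): F=GGGG U=WWRR R=YRYR D=OOYY L=OWOW
After move 2 (R): R=YYRR U=WGRG F=GOGY D=OBYB B=RBWB
After move 3 (U'): U=GGWR F=OWGY R=GORR B=YYWB L=RBOW
Query 1: D[0] = O
Query 2: F[0] = O
Query 3: B[1] = Y
Query 4: D[2] = Y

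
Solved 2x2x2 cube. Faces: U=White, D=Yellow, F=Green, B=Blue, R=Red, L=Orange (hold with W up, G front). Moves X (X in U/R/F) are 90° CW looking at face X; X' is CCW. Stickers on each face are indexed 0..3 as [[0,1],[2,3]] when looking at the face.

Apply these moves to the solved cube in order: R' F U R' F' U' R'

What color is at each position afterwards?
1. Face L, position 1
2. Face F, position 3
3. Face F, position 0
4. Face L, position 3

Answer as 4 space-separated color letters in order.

After move 1 (R'): R=RRRR U=WBWB F=GWGW D=YGYG B=YBYB
After move 2 (F): F=GGWW U=WBOO R=WRBR D=RRYG L=OYOG
After move 3 (U): U=OWOB F=WRWW R=YBBR B=OYYB L=GGOG
After move 4 (R'): R=BRYB U=OYOO F=WWWB D=RRYW B=GYRB
After move 5 (F'): F=WBWW U=OYBY R=RRRB D=GGYW L=GOOO
After move 6 (U'): U=YYOB F=GOWW R=WBRB B=RRRB L=GYOO
After move 7 (R'): R=BBWR U=YROR F=GYWB D=GOYW B=WRGB
Query 1: L[1] = Y
Query 2: F[3] = B
Query 3: F[0] = G
Query 4: L[3] = O

Answer: Y B G O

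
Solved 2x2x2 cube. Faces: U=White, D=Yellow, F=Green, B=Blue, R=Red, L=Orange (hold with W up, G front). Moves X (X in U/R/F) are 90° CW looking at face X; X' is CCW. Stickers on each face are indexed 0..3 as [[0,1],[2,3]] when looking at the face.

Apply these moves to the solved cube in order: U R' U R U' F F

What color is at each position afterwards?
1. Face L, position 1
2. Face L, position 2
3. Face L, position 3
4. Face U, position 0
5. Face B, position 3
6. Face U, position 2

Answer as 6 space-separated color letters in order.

Answer: R O B R B Y

Derivation:
After move 1 (U): U=WWWW F=RRGG R=BBRR B=OOBB L=GGOO
After move 2 (R'): R=BRBR U=WBWO F=RWGW D=YRYG B=YOYB
After move 3 (U): U=WWOB F=BRGW R=YOBR B=GGYB L=RWOO
After move 4 (R): R=BYRO U=WROW F=BRGG D=YYYG B=BGWB
After move 5 (U'): U=RWWO F=RWGG R=BRRO B=BYWB L=BGOO
After move 6 (F): F=GRGW U=RWOG R=WROO D=RBYG L=BYOY
After move 7 (F): F=GGWR U=RWYY R=ORGO D=OWYG L=BROB
Query 1: L[1] = R
Query 2: L[2] = O
Query 3: L[3] = B
Query 4: U[0] = R
Query 5: B[3] = B
Query 6: U[2] = Y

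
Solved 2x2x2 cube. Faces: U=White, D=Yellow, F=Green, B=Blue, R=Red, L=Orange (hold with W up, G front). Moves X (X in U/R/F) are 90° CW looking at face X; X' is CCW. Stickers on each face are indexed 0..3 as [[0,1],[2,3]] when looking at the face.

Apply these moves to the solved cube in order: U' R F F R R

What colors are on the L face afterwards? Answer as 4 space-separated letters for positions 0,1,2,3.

Answer: B R O R

Derivation:
After move 1 (U'): U=WWWW F=OOGG R=GGRR B=RRBB L=BBOO
After move 2 (R): R=RGRG U=WOWG F=OYGY D=YBYR B=WRWB
After move 3 (F): F=GOYY U=WOOB R=WGGG D=RRYR L=BYOB
After move 4 (F): F=YGYO U=WOBY R=OGBG D=GWYR L=BROR
After move 5 (R): R=BOGG U=WGBO F=YWYR D=GWYW B=YROB
After move 6 (R): R=GBGO U=WWBR F=YWYW D=GOYY B=ORGB
Query: L face = BROR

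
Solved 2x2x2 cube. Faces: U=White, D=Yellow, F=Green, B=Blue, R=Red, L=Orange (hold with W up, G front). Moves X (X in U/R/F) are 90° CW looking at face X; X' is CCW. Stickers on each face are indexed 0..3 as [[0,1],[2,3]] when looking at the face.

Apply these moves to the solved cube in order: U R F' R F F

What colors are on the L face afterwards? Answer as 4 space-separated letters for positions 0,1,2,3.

Answer: G B O Y

Derivation:
After move 1 (U): U=WWWW F=RRGG R=BBRR B=OOBB L=GGOO
After move 2 (R): R=RBRB U=WRWG F=RYGY D=YBYO B=WOWB
After move 3 (F'): F=YYRG U=WRRR R=BBYB D=GOYO L=GGOW
After move 4 (R): R=YBBB U=WYRG F=YORO D=GWYW B=RORB
After move 5 (F): F=RYOO U=WYWG R=RBGB D=BYYW L=GGOW
After move 6 (F): F=OROY U=WYWG R=WBGB D=GRYW L=GBOY
Query: L face = GBOY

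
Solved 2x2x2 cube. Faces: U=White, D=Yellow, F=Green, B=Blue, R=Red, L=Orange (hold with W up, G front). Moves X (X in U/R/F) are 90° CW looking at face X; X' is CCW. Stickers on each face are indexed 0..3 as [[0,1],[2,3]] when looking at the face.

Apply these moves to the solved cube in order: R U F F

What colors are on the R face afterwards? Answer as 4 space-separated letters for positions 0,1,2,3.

Answer: O B Y R

Derivation:
After move 1 (R): R=RRRR U=WGWG F=GYGY D=YBYB B=WBWB
After move 2 (U): U=WWGG F=RRGY R=WBRR B=OOWB L=GYOO
After move 3 (F): F=GRYR U=WWOY R=GBGR D=RWYB L=GYOB
After move 4 (F): F=YGRR U=WWBY R=OBYR D=GGYB L=GROW
Query: R face = OBYR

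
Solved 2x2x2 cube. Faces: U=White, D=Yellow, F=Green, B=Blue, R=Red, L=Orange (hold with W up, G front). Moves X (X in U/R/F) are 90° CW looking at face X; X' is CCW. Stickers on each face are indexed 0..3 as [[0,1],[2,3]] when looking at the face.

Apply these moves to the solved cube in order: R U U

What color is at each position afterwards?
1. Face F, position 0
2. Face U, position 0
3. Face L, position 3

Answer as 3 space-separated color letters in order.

After move 1 (R): R=RRRR U=WGWG F=GYGY D=YBYB B=WBWB
After move 2 (U): U=WWGG F=RRGY R=WBRR B=OOWB L=GYOO
After move 3 (U): U=GWGW F=WBGY R=OORR B=GYWB L=RROO
Query 1: F[0] = W
Query 2: U[0] = G
Query 3: L[3] = O

Answer: W G O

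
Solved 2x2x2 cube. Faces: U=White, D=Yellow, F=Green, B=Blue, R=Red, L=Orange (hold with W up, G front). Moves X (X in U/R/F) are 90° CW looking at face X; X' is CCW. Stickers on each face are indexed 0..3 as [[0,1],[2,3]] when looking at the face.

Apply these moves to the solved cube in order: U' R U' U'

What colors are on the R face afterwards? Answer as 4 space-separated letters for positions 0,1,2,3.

Answer: B B R G

Derivation:
After move 1 (U'): U=WWWW F=OOGG R=GGRR B=RRBB L=BBOO
After move 2 (R): R=RGRG U=WOWG F=OYGY D=YBYR B=WRWB
After move 3 (U'): U=OGWW F=BBGY R=OYRG B=RGWB L=WROO
After move 4 (U'): U=GWOW F=WRGY R=BBRG B=OYWB L=RGOO
Query: R face = BBRG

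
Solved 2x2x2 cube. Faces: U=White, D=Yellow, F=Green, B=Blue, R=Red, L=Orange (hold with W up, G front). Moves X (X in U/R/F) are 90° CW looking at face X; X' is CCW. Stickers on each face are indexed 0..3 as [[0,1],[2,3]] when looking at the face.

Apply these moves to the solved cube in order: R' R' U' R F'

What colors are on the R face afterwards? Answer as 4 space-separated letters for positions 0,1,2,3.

After move 1 (R'): R=RRRR U=WBWB F=GWGW D=YGYG B=YBYB
After move 2 (R'): R=RRRR U=WYWY F=GBGB D=YWYW B=GBGB
After move 3 (U'): U=YYWW F=OOGB R=GBRR B=RRGB L=GBOO
After move 4 (R): R=RGRB U=YOWB F=OWGW D=YGYR B=WRYB
After move 5 (F'): F=WWOG U=YORR R=GGYB D=BOYR L=GBOW
Query: R face = GGYB

Answer: G G Y B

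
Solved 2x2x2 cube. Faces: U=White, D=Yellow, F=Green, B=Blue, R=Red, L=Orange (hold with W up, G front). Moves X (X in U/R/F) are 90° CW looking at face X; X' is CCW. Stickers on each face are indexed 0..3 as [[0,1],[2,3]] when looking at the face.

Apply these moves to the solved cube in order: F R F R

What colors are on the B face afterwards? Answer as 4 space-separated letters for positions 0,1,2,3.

Answer: Y B G B

Derivation:
After move 1 (F): F=GGGG U=WWOO R=WRWR D=RRYY L=OYOY
After move 2 (R): R=WWRR U=WGOG F=GRGY D=RBYB B=OBWB
After move 3 (F): F=GGYR U=WGYY R=OWGR D=RWYB L=OROB
After move 4 (R): R=GORW U=WGYR F=GWYB D=RWYO B=YBGB
Query: B face = YBGB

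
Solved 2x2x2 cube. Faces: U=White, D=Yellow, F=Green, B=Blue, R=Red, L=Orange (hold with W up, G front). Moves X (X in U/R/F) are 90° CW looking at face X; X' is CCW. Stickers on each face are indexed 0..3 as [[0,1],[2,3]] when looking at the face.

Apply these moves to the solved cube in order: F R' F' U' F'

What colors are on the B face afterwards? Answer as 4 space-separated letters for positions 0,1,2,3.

After move 1 (F): F=GGGG U=WWOO R=WRWR D=RRYY L=OYOY
After move 2 (R'): R=RRWW U=WBOB F=GWGO D=RGYG B=YBRB
After move 3 (F'): F=WOGG U=WBRW R=GRRW D=YYYG L=OBOO
After move 4 (U'): U=BWWR F=OBGG R=WORW B=GRRB L=YBOO
After move 5 (F'): F=BGOG U=BWWR R=YOYW D=BOYG L=YROW
Query: B face = GRRB

Answer: G R R B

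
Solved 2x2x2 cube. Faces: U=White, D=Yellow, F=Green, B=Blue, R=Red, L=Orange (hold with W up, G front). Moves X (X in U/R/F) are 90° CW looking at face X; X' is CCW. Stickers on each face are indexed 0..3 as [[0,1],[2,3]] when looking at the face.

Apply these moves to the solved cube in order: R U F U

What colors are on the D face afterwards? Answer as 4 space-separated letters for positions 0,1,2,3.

Answer: R W Y B

Derivation:
After move 1 (R): R=RRRR U=WGWG F=GYGY D=YBYB B=WBWB
After move 2 (U): U=WWGG F=RRGY R=WBRR B=OOWB L=GYOO
After move 3 (F): F=GRYR U=WWOY R=GBGR D=RWYB L=GYOB
After move 4 (U): U=OWYW F=GBYR R=OOGR B=GYWB L=GROB
Query: D face = RWYB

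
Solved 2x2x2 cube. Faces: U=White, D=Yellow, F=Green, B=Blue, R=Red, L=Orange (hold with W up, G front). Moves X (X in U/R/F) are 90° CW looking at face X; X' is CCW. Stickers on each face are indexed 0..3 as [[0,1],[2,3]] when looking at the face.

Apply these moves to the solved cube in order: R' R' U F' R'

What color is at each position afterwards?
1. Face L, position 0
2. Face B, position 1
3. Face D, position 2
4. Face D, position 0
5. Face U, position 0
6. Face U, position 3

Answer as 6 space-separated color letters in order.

After move 1 (R'): R=RRRR U=WBWB F=GWGW D=YGYG B=YBYB
After move 2 (R'): R=RRRR U=WYWY F=GBGB D=YWYW B=GBGB
After move 3 (U): U=WWYY F=RRGB R=GBRR B=OOGB L=GBOO
After move 4 (F'): F=RBRG U=WWGR R=WBYR D=BOYW L=GYOY
After move 5 (R'): R=BRWY U=WGGO F=RWRR D=BBYG B=WOOB
Query 1: L[0] = G
Query 2: B[1] = O
Query 3: D[2] = Y
Query 4: D[0] = B
Query 5: U[0] = W
Query 6: U[3] = O

Answer: G O Y B W O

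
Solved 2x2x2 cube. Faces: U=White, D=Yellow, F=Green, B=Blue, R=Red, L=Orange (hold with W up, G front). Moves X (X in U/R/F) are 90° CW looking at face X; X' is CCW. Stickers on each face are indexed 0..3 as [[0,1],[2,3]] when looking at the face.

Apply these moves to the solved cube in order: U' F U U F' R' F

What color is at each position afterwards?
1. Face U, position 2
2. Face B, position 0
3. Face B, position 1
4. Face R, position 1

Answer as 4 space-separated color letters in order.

After move 1 (U'): U=WWWW F=OOGG R=GGRR B=RRBB L=BBOO
After move 2 (F): F=GOGO U=WWOB R=WGWR D=RGYY L=BYOY
After move 3 (U): U=OWBW F=WGGO R=RRWR B=BYBB L=GOOY
After move 4 (U): U=BOWW F=RRGO R=BYWR B=GOBB L=WGOY
After move 5 (F'): F=RORG U=BOBW R=GYRR D=GYYY L=WWOW
After move 6 (R'): R=YRGR U=BBBG F=RORW D=GOYG B=YOYB
After move 7 (F): F=RRWO U=BBWW R=BRGR D=GYYG L=WGOO
Query 1: U[2] = W
Query 2: B[0] = Y
Query 3: B[1] = O
Query 4: R[1] = R

Answer: W Y O R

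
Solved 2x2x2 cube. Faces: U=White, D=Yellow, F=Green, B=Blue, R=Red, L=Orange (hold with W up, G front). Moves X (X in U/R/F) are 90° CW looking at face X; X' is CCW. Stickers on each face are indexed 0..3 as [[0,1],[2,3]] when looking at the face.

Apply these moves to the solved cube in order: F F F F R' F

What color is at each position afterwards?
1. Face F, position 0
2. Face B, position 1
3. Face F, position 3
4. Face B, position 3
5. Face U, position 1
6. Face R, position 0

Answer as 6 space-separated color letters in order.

Answer: G B W B B W

Derivation:
After move 1 (F): F=GGGG U=WWOO R=WRWR D=RRYY L=OYOY
After move 2 (F): F=GGGG U=WWYY R=OROR D=WWYY L=OROR
After move 3 (F): F=GGGG U=WWRR R=YRYR D=OOYY L=OWOW
After move 4 (F): F=GGGG U=WWWW R=RRRR D=YYYY L=OOOO
After move 5 (R'): R=RRRR U=WBWB F=GWGW D=YGYG B=YBYB
After move 6 (F): F=GGWW U=WBOO R=WRBR D=RRYG L=OYOG
Query 1: F[0] = G
Query 2: B[1] = B
Query 3: F[3] = W
Query 4: B[3] = B
Query 5: U[1] = B
Query 6: R[0] = W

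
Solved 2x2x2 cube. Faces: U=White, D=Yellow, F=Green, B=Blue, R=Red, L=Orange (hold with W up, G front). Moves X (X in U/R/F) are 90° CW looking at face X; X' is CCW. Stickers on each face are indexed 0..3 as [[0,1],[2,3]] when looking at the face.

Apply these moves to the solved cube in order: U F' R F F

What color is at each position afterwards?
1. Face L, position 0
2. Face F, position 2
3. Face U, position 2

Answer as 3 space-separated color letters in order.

Answer: G O B

Derivation:
After move 1 (U): U=WWWW F=RRGG R=BBRR B=OOBB L=GGOO
After move 2 (F'): F=RGRG U=WWBR R=YBYR D=GOYY L=GWOW
After move 3 (R): R=YYRB U=WGBG F=RORY D=GBYO B=ROWB
After move 4 (F): F=RRYO U=WGWW R=BYGB D=RYYO L=GGOB
After move 5 (F): F=YROR U=WGBG R=WYWB D=GBYO L=GROY
Query 1: L[0] = G
Query 2: F[2] = O
Query 3: U[2] = B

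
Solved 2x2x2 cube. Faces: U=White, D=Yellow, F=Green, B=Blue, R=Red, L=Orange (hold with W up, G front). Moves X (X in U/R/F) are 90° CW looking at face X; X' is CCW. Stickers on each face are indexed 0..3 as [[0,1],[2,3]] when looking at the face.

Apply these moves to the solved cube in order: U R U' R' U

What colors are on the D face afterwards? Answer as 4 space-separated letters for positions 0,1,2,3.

Answer: Y G Y Y

Derivation:
After move 1 (U): U=WWWW F=RRGG R=BBRR B=OOBB L=GGOO
After move 2 (R): R=RBRB U=WRWG F=RYGY D=YBYO B=WOWB
After move 3 (U'): U=RGWW F=GGGY R=RYRB B=RBWB L=WOOO
After move 4 (R'): R=YBRR U=RWWR F=GGGW D=YGYY B=OBBB
After move 5 (U): U=WRRW F=YBGW R=OBRR B=WOBB L=GGOO
Query: D face = YGYY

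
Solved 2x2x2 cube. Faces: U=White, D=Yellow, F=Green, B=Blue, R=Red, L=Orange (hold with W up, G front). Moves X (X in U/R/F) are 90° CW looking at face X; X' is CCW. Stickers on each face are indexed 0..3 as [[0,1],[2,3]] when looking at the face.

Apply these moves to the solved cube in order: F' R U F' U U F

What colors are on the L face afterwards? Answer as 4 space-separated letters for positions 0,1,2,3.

After move 1 (F'): F=GGGG U=WWRR R=YRYR D=OOYY L=OWOW
After move 2 (R): R=YYRR U=WGRG F=GOGY D=OBYB B=RBWB
After move 3 (U): U=RWGG F=YYGY R=RBRR B=OWWB L=GOOW
After move 4 (F'): F=YYYG U=RWRR R=BBOR D=OWYB L=GGOG
After move 5 (U): U=RRRW F=BBYG R=OWOR B=GGWB L=YYOG
After move 6 (U): U=RRWR F=OWYG R=GGOR B=YYWB L=BBOG
After move 7 (F): F=YOGW U=RRGB R=WGRR D=OGYB L=BOOW
Query: L face = BOOW

Answer: B O O W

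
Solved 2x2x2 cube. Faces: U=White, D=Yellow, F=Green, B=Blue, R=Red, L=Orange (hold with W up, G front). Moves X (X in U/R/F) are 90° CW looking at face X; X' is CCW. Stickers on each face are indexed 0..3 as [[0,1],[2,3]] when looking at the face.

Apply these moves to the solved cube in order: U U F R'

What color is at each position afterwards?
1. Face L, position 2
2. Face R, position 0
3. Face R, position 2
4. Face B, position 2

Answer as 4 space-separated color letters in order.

After move 1 (U): U=WWWW F=RRGG R=BBRR B=OOBB L=GGOO
After move 2 (U): U=WWWW F=BBGG R=OORR B=GGBB L=RROO
After move 3 (F): F=GBGB U=WWOR R=WOWR D=ROYY L=RYOY
After move 4 (R'): R=ORWW U=WBOG F=GWGR D=RBYB B=YGOB
Query 1: L[2] = O
Query 2: R[0] = O
Query 3: R[2] = W
Query 4: B[2] = O

Answer: O O W O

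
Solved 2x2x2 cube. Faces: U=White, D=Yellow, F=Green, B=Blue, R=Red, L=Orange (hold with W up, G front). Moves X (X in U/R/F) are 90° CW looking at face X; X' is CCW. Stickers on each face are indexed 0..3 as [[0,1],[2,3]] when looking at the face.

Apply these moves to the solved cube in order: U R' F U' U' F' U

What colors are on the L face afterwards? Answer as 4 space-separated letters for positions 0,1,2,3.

Answer: O W O B

Derivation:
After move 1 (U): U=WWWW F=RRGG R=BBRR B=OOBB L=GGOO
After move 2 (R'): R=BRBR U=WBWO F=RWGW D=YRYG B=YOYB
After move 3 (F): F=GRWW U=WBOG R=WROR D=BBYG L=GYOR
After move 4 (U'): U=BGWO F=GYWW R=GROR B=WRYB L=YOOR
After move 5 (U'): U=GOBW F=YOWW R=GYOR B=GRYB L=WROR
After move 6 (F'): F=OWYW U=GOGO R=BYBR D=RRYG L=WWOB
After move 7 (U): U=GGOO F=BYYW R=GRBR B=WWYB L=OWOB
Query: L face = OWOB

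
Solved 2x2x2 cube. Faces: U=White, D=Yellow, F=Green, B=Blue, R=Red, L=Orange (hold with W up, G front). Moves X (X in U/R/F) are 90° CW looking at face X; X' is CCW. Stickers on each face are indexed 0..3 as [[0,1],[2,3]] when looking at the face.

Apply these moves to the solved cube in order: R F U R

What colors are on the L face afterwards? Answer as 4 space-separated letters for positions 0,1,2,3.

Answer: G G O B

Derivation:
After move 1 (R): R=RRRR U=WGWG F=GYGY D=YBYB B=WBWB
After move 2 (F): F=GGYY U=WGOO R=WRGR D=RRYB L=OYOB
After move 3 (U): U=OWOG F=WRYY R=WBGR B=OYWB L=GGOB
After move 4 (R): R=GWRB U=OROY F=WRYB D=RWYO B=GYWB
Query: L face = GGOB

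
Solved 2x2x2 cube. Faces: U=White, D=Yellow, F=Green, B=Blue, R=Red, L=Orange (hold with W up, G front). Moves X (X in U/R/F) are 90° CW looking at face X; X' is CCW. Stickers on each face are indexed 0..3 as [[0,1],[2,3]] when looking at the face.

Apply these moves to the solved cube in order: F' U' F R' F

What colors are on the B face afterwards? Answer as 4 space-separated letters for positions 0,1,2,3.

After move 1 (F'): F=GGGG U=WWRR R=YRYR D=OOYY L=OWOW
After move 2 (U'): U=WRWR F=OWGG R=GGYR B=YRBB L=BBOW
After move 3 (F): F=GOGW U=WRWB R=WGRR D=YGYY L=BOOO
After move 4 (R'): R=GRWR U=WBWY F=GRGB D=YOYW B=YRGB
After move 5 (F): F=GGBR U=WBOO R=WRYR D=WGYW L=BYOO
Query: B face = YRGB

Answer: Y R G B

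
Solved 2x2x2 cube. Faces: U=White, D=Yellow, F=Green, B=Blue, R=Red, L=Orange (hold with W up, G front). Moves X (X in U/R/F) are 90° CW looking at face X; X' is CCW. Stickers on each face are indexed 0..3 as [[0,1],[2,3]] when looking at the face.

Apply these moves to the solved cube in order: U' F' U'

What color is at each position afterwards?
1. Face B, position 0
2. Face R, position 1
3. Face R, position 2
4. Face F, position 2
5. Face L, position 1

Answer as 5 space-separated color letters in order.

After move 1 (U'): U=WWWW F=OOGG R=GGRR B=RRBB L=BBOO
After move 2 (F'): F=OGOG U=WWGR R=YGYR D=BOYY L=BWOW
After move 3 (U'): U=WRWG F=BWOG R=OGYR B=YGBB L=RROW
Query 1: B[0] = Y
Query 2: R[1] = G
Query 3: R[2] = Y
Query 4: F[2] = O
Query 5: L[1] = R

Answer: Y G Y O R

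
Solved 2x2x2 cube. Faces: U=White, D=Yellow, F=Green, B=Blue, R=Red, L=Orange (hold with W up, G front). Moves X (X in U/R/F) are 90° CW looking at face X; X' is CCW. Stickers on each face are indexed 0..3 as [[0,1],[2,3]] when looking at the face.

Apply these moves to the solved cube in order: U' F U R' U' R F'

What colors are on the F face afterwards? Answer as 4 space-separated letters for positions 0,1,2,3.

After move 1 (U'): U=WWWW F=OOGG R=GGRR B=RRBB L=BBOO
After move 2 (F): F=GOGO U=WWOB R=WGWR D=RGYY L=BYOY
After move 3 (U): U=OWBW F=WGGO R=RRWR B=BYBB L=GOOY
After move 4 (R'): R=RRRW U=OBBB F=WWGW D=RGYO B=YYGB
After move 5 (U'): U=BBOB F=GOGW R=WWRW B=RRGB L=YYOY
After move 6 (R): R=RWWW U=BOOW F=GGGO D=RGYR B=BRBB
After move 7 (F'): F=GOGG U=BORW R=GWRW D=YYYR L=YWOO
Query: F face = GOGG

Answer: G O G G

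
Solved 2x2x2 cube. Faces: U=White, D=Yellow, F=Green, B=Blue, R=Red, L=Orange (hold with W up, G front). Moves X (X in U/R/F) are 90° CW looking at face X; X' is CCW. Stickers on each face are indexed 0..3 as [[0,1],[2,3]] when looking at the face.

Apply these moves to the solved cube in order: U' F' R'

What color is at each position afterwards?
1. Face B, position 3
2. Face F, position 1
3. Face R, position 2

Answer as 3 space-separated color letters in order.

After move 1 (U'): U=WWWW F=OOGG R=GGRR B=RRBB L=BBOO
After move 2 (F'): F=OGOG U=WWGR R=YGYR D=BOYY L=BWOW
After move 3 (R'): R=GRYY U=WBGR F=OWOR D=BGYG B=YROB
Query 1: B[3] = B
Query 2: F[1] = W
Query 3: R[2] = Y

Answer: B W Y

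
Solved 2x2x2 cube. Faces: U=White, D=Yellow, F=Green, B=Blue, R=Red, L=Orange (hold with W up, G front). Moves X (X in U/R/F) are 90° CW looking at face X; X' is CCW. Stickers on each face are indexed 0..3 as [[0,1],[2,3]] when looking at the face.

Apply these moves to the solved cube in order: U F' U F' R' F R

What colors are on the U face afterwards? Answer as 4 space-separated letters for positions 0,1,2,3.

Answer: B B R W

Derivation:
After move 1 (U): U=WWWW F=RRGG R=BBRR B=OOBB L=GGOO
After move 2 (F'): F=RGRG U=WWBR R=YBYR D=GOYY L=GWOW
After move 3 (U): U=BWRW F=YBRG R=OOYR B=GWBB L=RGOW
After move 4 (F'): F=BGYR U=BWOY R=OOGR D=GWYY L=RWOR
After move 5 (R'): R=OROG U=BBOG F=BWYY D=GGYR B=YWWB
After move 6 (F): F=YBYW U=BBRW R=ORGG D=OOYR L=RGOG
After move 7 (R): R=GOGR U=BBRW F=YOYR D=OWYY B=WWBB
Query: U face = BBRW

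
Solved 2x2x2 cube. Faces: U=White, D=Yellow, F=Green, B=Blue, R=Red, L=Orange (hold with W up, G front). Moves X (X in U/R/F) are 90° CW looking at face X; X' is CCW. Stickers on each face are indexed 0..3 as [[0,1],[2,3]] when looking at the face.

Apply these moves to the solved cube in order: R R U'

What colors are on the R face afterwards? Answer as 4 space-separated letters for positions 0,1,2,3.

Answer: G B R R

Derivation:
After move 1 (R): R=RRRR U=WGWG F=GYGY D=YBYB B=WBWB
After move 2 (R): R=RRRR U=WYWY F=GBGB D=YWYW B=GBGB
After move 3 (U'): U=YYWW F=OOGB R=GBRR B=RRGB L=GBOO
Query: R face = GBRR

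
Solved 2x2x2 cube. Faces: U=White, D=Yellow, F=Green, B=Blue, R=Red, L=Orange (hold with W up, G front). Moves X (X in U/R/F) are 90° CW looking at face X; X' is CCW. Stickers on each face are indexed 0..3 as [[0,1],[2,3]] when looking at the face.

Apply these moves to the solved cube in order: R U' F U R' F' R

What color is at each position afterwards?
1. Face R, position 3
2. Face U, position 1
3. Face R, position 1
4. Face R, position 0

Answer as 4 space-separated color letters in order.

After move 1 (R): R=RRRR U=WGWG F=GYGY D=YBYB B=WBWB
After move 2 (U'): U=GGWW F=OOGY R=GYRR B=RRWB L=WBOO
After move 3 (F): F=GOYO U=GGOB R=WYWR D=RGYB L=WYOB
After move 4 (U): U=OGBG F=WYYO R=RRWR B=WYWB L=GOOB
After move 5 (R'): R=RRRW U=OWBW F=WGYG D=RYYO B=BYGB
After move 6 (F'): F=GGWY U=OWRR R=YRRW D=OBYO L=GWOB
After move 7 (R): R=RYWR U=OGRY F=GBWO D=OGYB B=RYWB
Query 1: R[3] = R
Query 2: U[1] = G
Query 3: R[1] = Y
Query 4: R[0] = R

Answer: R G Y R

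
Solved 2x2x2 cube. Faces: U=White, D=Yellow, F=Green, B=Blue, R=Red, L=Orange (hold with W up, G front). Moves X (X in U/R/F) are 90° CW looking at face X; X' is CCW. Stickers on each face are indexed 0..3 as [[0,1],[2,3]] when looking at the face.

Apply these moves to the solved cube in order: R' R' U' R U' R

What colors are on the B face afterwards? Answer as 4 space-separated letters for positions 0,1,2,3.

After move 1 (R'): R=RRRR U=WBWB F=GWGW D=YGYG B=YBYB
After move 2 (R'): R=RRRR U=WYWY F=GBGB D=YWYW B=GBGB
After move 3 (U'): U=YYWW F=OOGB R=GBRR B=RRGB L=GBOO
After move 4 (R): R=RGRB U=YOWB F=OWGW D=YGYR B=WRYB
After move 5 (U'): U=OBYW F=GBGW R=OWRB B=RGYB L=WROO
After move 6 (R): R=ROBW U=OBYW F=GGGR D=YYYR B=WGBB
Query: B face = WGBB

Answer: W G B B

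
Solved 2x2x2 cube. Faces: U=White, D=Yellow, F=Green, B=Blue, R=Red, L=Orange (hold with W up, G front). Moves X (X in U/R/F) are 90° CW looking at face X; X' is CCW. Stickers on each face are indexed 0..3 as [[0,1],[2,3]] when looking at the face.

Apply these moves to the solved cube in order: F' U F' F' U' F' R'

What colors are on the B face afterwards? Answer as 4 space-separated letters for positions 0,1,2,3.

After move 1 (F'): F=GGGG U=WWRR R=YRYR D=OOYY L=OWOW
After move 2 (U): U=RWRW F=YRGG R=BBYR B=OWBB L=GGOW
After move 3 (F'): F=RGYG U=RWBY R=OBOR D=GWYY L=GWOR
After move 4 (F'): F=GGRY U=RWOO R=WBGR D=WRYY L=GYOB
After move 5 (U'): U=WORO F=GYRY R=GGGR B=WBBB L=OWOB
After move 6 (F'): F=YYGR U=WOGG R=RGWR D=WBYY L=OOOR
After move 7 (R'): R=GRRW U=WBGW F=YOGG D=WYYR B=YBBB
Query: B face = YBBB

Answer: Y B B B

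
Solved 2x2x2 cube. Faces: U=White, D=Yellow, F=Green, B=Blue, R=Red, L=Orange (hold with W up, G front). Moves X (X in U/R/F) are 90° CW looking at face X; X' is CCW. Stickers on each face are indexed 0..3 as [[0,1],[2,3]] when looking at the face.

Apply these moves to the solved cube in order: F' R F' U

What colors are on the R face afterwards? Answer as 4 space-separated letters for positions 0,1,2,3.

Answer: R B O R

Derivation:
After move 1 (F'): F=GGGG U=WWRR R=YRYR D=OOYY L=OWOW
After move 2 (R): R=YYRR U=WGRG F=GOGY D=OBYB B=RBWB
After move 3 (F'): F=OYGG U=WGYR R=BYOR D=WWYB L=OGOR
After move 4 (U): U=YWRG F=BYGG R=RBOR B=OGWB L=OYOR
Query: R face = RBOR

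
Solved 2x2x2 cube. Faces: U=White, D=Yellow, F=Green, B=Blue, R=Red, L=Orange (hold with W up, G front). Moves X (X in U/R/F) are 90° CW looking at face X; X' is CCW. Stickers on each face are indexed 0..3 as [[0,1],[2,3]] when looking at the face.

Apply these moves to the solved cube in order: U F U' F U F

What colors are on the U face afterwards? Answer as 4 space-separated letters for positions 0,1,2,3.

After move 1 (U): U=WWWW F=RRGG R=BBRR B=OOBB L=GGOO
After move 2 (F): F=GRGR U=WWOG R=WBWR D=RBYY L=GYOY
After move 3 (U'): U=WGWO F=GYGR R=GRWR B=WBBB L=OOOY
After move 4 (F): F=GGRY U=WGYO R=WROR D=WGYY L=OROB
After move 5 (U): U=YWOG F=WRRY R=WBOR B=ORBB L=GGOB
After move 6 (F): F=RWYR U=YWBG R=OBGR D=OWYY L=GWOG
Query: U face = YWBG

Answer: Y W B G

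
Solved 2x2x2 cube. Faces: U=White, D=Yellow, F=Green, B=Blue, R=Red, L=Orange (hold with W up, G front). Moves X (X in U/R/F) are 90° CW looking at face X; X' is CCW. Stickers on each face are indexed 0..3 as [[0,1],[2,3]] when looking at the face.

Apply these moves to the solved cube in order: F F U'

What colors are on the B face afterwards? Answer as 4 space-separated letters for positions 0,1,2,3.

After move 1 (F): F=GGGG U=WWOO R=WRWR D=RRYY L=OYOY
After move 2 (F): F=GGGG U=WWYY R=OROR D=WWYY L=OROR
After move 3 (U'): U=WYWY F=ORGG R=GGOR B=ORBB L=BBOR
Query: B face = ORBB

Answer: O R B B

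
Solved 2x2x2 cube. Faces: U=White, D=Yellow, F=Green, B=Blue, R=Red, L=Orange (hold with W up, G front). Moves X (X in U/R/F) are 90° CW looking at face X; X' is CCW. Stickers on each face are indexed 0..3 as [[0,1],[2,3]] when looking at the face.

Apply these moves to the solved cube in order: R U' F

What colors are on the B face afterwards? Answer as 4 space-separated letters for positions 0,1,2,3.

Answer: R R W B

Derivation:
After move 1 (R): R=RRRR U=WGWG F=GYGY D=YBYB B=WBWB
After move 2 (U'): U=GGWW F=OOGY R=GYRR B=RRWB L=WBOO
After move 3 (F): F=GOYO U=GGOB R=WYWR D=RGYB L=WYOB
Query: B face = RRWB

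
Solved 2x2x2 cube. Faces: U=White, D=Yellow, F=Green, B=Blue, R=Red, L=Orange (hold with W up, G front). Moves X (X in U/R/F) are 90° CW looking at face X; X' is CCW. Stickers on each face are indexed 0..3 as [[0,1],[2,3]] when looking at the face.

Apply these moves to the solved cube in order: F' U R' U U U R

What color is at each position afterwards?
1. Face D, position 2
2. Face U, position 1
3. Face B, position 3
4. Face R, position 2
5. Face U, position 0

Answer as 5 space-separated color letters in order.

After move 1 (F'): F=GGGG U=WWRR R=YRYR D=OOYY L=OWOW
After move 2 (U): U=RWRW F=YRGG R=BBYR B=OWBB L=GGOW
After move 3 (R'): R=BRBY U=RBRO F=YWGW D=ORYG B=YWOB
After move 4 (U): U=RROB F=BRGW R=YWBY B=GGOB L=YWOW
After move 5 (U): U=ORBR F=YWGW R=GGBY B=YWOB L=BROW
After move 6 (U): U=BORR F=GGGW R=YWBY B=BROB L=YWOW
After move 7 (R): R=BYYW U=BGRW F=GRGG D=OOYB B=RROB
Query 1: D[2] = Y
Query 2: U[1] = G
Query 3: B[3] = B
Query 4: R[2] = Y
Query 5: U[0] = B

Answer: Y G B Y B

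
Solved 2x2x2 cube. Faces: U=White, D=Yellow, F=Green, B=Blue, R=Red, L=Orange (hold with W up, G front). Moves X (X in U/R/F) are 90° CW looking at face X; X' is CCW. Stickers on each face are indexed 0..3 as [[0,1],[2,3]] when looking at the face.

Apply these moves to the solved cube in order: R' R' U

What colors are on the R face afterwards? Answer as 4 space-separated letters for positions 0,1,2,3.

After move 1 (R'): R=RRRR U=WBWB F=GWGW D=YGYG B=YBYB
After move 2 (R'): R=RRRR U=WYWY F=GBGB D=YWYW B=GBGB
After move 3 (U): U=WWYY F=RRGB R=GBRR B=OOGB L=GBOO
Query: R face = GBRR

Answer: G B R R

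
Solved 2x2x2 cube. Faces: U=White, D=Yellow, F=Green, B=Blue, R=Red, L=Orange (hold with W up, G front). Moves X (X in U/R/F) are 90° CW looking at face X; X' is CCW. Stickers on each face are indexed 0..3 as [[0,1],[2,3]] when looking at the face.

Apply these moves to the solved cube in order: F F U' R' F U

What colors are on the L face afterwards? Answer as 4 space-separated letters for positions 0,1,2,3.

Answer: G O O R

Derivation:
After move 1 (F): F=GGGG U=WWOO R=WRWR D=RRYY L=OYOY
After move 2 (F): F=GGGG U=WWYY R=OROR D=WWYY L=OROR
After move 3 (U'): U=WYWY F=ORGG R=GGOR B=ORBB L=BBOR
After move 4 (R'): R=GRGO U=WBWO F=OYGY D=WRYG B=YRWB
After move 5 (F): F=GOYY U=WBRB R=WROO D=GGYG L=BWOR
After move 6 (U): U=RWBB F=WRYY R=YROO B=BWWB L=GOOR
Query: L face = GOOR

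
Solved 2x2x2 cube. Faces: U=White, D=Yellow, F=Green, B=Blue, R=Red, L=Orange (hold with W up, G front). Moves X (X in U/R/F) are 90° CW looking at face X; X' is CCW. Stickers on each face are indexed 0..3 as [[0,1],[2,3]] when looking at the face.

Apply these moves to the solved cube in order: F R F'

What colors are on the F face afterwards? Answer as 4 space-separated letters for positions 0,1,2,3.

After move 1 (F): F=GGGG U=WWOO R=WRWR D=RRYY L=OYOY
After move 2 (R): R=WWRR U=WGOG F=GRGY D=RBYB B=OBWB
After move 3 (F'): F=RYGG U=WGWR R=BWRR D=YYYB L=OGOO
Query: F face = RYGG

Answer: R Y G G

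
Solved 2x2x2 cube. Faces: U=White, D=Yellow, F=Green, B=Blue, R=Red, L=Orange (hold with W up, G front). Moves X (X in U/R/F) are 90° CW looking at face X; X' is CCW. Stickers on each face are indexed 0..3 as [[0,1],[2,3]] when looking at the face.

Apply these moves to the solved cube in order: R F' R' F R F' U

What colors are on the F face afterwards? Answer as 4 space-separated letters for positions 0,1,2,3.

After move 1 (R): R=RRRR U=WGWG F=GYGY D=YBYB B=WBWB
After move 2 (F'): F=YYGG U=WGRR R=BRYR D=OOYB L=OGOW
After move 3 (R'): R=RRBY U=WWRW F=YGGR D=OYYG B=BBOB
After move 4 (F): F=GYRG U=WWWG R=RRWY D=BRYG L=OOOY
After move 5 (R): R=WRYR U=WYWG F=GRRG D=BOYB B=GBWB
After move 6 (F'): F=RGGR U=WYWY R=ORBR D=OYYB L=OGOW
After move 7 (U): U=WWYY F=ORGR R=GBBR B=OGWB L=RGOW
Query: F face = ORGR

Answer: O R G R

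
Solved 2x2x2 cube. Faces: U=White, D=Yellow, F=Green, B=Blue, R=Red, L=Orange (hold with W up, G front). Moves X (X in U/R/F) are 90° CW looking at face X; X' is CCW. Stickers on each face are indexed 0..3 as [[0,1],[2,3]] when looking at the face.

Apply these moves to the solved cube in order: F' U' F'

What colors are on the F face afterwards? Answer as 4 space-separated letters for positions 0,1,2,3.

Answer: W G O G

Derivation:
After move 1 (F'): F=GGGG U=WWRR R=YRYR D=OOYY L=OWOW
After move 2 (U'): U=WRWR F=OWGG R=GGYR B=YRBB L=BBOW
After move 3 (F'): F=WGOG U=WRGY R=OGOR D=BWYY L=BROW
Query: F face = WGOG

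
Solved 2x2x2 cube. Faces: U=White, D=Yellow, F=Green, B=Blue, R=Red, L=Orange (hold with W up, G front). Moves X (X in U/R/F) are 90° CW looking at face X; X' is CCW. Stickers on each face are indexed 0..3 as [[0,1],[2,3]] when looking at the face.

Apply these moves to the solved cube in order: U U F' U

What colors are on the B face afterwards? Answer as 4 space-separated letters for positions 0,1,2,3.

Answer: R W B B

Derivation:
After move 1 (U): U=WWWW F=RRGG R=BBRR B=OOBB L=GGOO
After move 2 (U): U=WWWW F=BBGG R=OORR B=GGBB L=RROO
After move 3 (F'): F=BGBG U=WWOR R=YOYR D=ROYY L=RWOW
After move 4 (U): U=OWRW F=YOBG R=GGYR B=RWBB L=BGOW
Query: B face = RWBB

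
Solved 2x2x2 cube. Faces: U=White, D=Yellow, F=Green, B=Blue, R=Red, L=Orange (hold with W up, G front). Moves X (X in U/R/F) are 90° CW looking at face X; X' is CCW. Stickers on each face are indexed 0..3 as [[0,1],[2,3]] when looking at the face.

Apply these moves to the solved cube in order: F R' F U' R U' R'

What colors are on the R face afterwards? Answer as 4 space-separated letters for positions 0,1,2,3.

Answer: R G O W

Derivation:
After move 1 (F): F=GGGG U=WWOO R=WRWR D=RRYY L=OYOY
After move 2 (R'): R=RRWW U=WBOB F=GWGO D=RGYG B=YBRB
After move 3 (F): F=GGOW U=WBYY R=ORBW D=WRYG L=OROG
After move 4 (U'): U=BYWY F=OROW R=GGBW B=ORRB L=YBOG
After move 5 (R): R=BGWG U=BRWW F=OROG D=WRYO B=YRYB
After move 6 (U'): U=RWBW F=YBOG R=ORWG B=BGYB L=YROG
After move 7 (R'): R=RGOW U=RYBB F=YWOW D=WBYG B=OGRB
Query: R face = RGOW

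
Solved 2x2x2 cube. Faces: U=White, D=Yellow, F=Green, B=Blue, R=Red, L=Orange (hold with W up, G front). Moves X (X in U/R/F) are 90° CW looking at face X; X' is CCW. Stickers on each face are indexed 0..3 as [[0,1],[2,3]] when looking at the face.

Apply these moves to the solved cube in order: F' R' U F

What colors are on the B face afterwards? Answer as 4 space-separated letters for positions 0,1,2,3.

Answer: O W O B

Derivation:
After move 1 (F'): F=GGGG U=WWRR R=YRYR D=OOYY L=OWOW
After move 2 (R'): R=RRYY U=WBRB F=GWGR D=OGYG B=YBOB
After move 3 (U): U=RWBB F=RRGR R=YBYY B=OWOB L=GWOW
After move 4 (F): F=GRRR U=RWWW R=BBBY D=YYYG L=GOOG
Query: B face = OWOB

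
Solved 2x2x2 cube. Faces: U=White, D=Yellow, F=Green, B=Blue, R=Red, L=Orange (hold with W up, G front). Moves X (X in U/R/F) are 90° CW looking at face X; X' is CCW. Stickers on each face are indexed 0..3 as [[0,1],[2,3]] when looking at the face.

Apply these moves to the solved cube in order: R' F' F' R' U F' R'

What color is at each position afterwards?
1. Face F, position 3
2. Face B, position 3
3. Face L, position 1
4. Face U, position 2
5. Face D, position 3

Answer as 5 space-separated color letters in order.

Answer: O B Y G W

Derivation:
After move 1 (R'): R=RRRR U=WBWB F=GWGW D=YGYG B=YBYB
After move 2 (F'): F=WWGG U=WBRR R=GRYR D=OOYG L=OBOW
After move 3 (F'): F=WGWG U=WBGY R=OROR D=BWYG L=OROR
After move 4 (R'): R=RROO U=WYGY F=WBWY D=BGYG B=GBWB
After move 5 (U): U=GWYY F=RRWY R=GBOO B=ORWB L=WBOR
After move 6 (F'): F=RYRW U=GWGO R=GBBO D=BRYG L=WYOY
After move 7 (R'): R=BOGB U=GWGO F=RWRO D=BYYW B=GRRB
Query 1: F[3] = O
Query 2: B[3] = B
Query 3: L[1] = Y
Query 4: U[2] = G
Query 5: D[3] = W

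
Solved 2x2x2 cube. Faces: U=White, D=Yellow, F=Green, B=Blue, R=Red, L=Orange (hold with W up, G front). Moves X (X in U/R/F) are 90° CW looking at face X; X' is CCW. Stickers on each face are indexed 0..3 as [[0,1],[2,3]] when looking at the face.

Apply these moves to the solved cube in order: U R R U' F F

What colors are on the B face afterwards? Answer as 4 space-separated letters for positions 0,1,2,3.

Answer: R R R B

Derivation:
After move 1 (U): U=WWWW F=RRGG R=BBRR B=OOBB L=GGOO
After move 2 (R): R=RBRB U=WRWG F=RYGY D=YBYO B=WOWB
After move 3 (R): R=RRBB U=WYWY F=RBGO D=YWYW B=GORB
After move 4 (U'): U=YYWW F=GGGO R=RBBB B=RRRB L=GOOO
After move 5 (F): F=GGOG U=YYOO R=WBWB D=BRYW L=GYOW
After move 6 (F): F=OGGG U=YYWY R=OBOB D=WWYW L=GBOR
Query: B face = RRRB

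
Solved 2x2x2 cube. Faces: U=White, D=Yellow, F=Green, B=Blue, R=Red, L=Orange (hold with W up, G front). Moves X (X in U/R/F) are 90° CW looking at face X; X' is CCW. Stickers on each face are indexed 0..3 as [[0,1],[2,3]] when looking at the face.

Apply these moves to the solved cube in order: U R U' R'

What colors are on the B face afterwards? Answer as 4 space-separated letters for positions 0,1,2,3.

After move 1 (U): U=WWWW F=RRGG R=BBRR B=OOBB L=GGOO
After move 2 (R): R=RBRB U=WRWG F=RYGY D=YBYO B=WOWB
After move 3 (U'): U=RGWW F=GGGY R=RYRB B=RBWB L=WOOO
After move 4 (R'): R=YBRR U=RWWR F=GGGW D=YGYY B=OBBB
Query: B face = OBBB

Answer: O B B B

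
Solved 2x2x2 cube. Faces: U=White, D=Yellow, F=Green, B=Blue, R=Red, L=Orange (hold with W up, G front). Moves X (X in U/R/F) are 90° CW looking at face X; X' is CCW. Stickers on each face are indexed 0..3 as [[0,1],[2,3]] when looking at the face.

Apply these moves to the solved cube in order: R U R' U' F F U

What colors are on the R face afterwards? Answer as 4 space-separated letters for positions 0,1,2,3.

After move 1 (R): R=RRRR U=WGWG F=GYGY D=YBYB B=WBWB
After move 2 (U): U=WWGG F=RRGY R=WBRR B=OOWB L=GYOO
After move 3 (R'): R=BRWR U=WWGO F=RWGG D=YRYY B=BOBB
After move 4 (U'): U=WOWG F=GYGG R=RWWR B=BRBB L=BOOO
After move 5 (F): F=GGGY U=WOOO R=WWGR D=WRYY L=BYOR
After move 6 (F): F=GGYG U=WORY R=OWOR D=GWYY L=BWOR
After move 7 (U): U=RWYO F=OWYG R=BROR B=BWBB L=GGOR
Query: R face = BROR

Answer: B R O R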